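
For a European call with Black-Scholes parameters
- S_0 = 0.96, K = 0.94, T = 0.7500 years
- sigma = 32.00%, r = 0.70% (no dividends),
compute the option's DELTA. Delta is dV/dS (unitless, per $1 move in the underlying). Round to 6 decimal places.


Answer: Delta = 0.592305

Derivation:
d1 = 0.2334783170; d2 = -0.0436498122
phi(d1) = 0.3882155333; exp(-qT) = 1.0000000000; exp(-rT) = 0.9947637572
N(d1) = 0.5923049976
Delta = exp(-qT) * N(d1) = 1.0000000000 * 0.5923049976 = 0.592305


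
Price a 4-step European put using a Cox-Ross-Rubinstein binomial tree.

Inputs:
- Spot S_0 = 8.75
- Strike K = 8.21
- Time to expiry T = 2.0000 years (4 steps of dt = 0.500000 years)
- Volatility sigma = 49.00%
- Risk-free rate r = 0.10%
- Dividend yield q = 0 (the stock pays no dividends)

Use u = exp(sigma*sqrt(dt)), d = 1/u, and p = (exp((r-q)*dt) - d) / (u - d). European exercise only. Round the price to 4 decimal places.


Answer: Price = V(0,0) = 1.9760

Derivation:
dt = T/N = 0.500000
u = exp(sigma*sqrt(dt)) = 1.414084; d = 1/u = 0.707171
p = (exp((r-q)*dt) - d) / (u - d) = 0.414943
Discount per step: exp(-r*dt) = 0.999500
Stock lattice S(k, i) with i counting down-moves:
  k=0: S(0,0) = 8.7500
  k=1: S(1,0) = 12.3732; S(1,1) = 6.1877
  k=2: S(2,0) = 17.4968; S(2,1) = 8.7500; S(2,2) = 4.3758
  k=3: S(3,0) = 24.7420; S(3,1) = 12.3732; S(3,2) = 6.1877; S(3,3) = 3.0944
  k=4: S(4,0) = 34.9872; S(4,1) = 17.4968; S(4,2) = 8.7500; S(4,3) = 4.3758; S(4,4) = 2.1883
Terminal payoffs V(N, i) = max(K - S_T, 0):
  V(4,0) = 0.000000; V(4,1) = 0.000000; V(4,2) = 0.000000; V(4,3) = 3.834201; V(4,4) = 6.021701
Backward induction: V(k, i) = exp(-r*dt) * [p * V(k+1, i) + (1-p) * V(k+1, i+1)].
  V(3,0) = exp(-r*dt) * [p*0.000000 + (1-p)*0.000000] = 0.000000
  V(3,1) = exp(-r*dt) * [p*0.000000 + (1-p)*0.000000] = 0.000000
  V(3,2) = exp(-r*dt) * [p*0.000000 + (1-p)*3.834201] = 2.242104
  V(3,3) = exp(-r*dt) * [p*3.834201 + (1-p)*6.021701] = 5.111457
  V(2,0) = exp(-r*dt) * [p*0.000000 + (1-p)*0.000000] = 0.000000
  V(2,1) = exp(-r*dt) * [p*0.000000 + (1-p)*2.242104] = 1.311103
  V(2,2) = exp(-r*dt) * [p*2.242104 + (1-p)*5.111457] = 3.918879
  V(1,0) = exp(-r*dt) * [p*0.000000 + (1-p)*1.311103] = 0.766686
  V(1,1) = exp(-r*dt) * [p*1.311103 + (1-p)*3.918879] = 2.835382
  V(0,0) = exp(-r*dt) * [p*0.766686 + (1-p)*2.835382] = 1.976002


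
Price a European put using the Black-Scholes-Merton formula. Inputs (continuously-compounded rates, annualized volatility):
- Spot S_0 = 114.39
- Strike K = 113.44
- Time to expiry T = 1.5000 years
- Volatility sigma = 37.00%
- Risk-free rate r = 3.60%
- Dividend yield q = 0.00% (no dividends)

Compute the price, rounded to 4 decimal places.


d1 = (ln(S/K) + (r - q + 0.5*sigma^2) * T) / (sigma * sqrt(T)) = 0.36414556
d2 = d1 - sigma * sqrt(T) = -0.08901004
exp(-rT) = 0.94743211; exp(-qT) = 1.00000000
P = K * exp(-rT) * N(-d2) - S_0 * exp(-qT) * N(-d1)
N(-d1) = 0.35787466; N(-d2) = 0.53546304
P = 113.4400 * 0.94743211 * 0.53546304 - 114.3900 * 1.00000000 * 0.35787466 = 16.6125

Answer: Price = 16.6125


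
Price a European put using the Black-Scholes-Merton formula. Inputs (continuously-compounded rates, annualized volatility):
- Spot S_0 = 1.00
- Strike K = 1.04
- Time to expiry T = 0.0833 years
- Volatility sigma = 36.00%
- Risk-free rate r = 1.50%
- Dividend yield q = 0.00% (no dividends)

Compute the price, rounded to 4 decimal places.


Answer: Price = 0.0644

Derivation:
d1 = (ln(S/K) + (r - q + 0.5*sigma^2) * T) / (sigma * sqrt(T)) = -0.31350014
d2 = d1 - sigma * sqrt(T) = -0.41740240
exp(-rT) = 0.99875128; exp(-qT) = 1.00000000
P = K * exp(-rT) * N(-d2) - S_0 * exp(-qT) * N(-d1)
N(-d1) = 0.62304964; N(-d2) = 0.66180795
P = 1.0400 * 0.99875128 * 0.66180795 - 1.0000 * 1.00000000 * 0.62304964 = 0.0644


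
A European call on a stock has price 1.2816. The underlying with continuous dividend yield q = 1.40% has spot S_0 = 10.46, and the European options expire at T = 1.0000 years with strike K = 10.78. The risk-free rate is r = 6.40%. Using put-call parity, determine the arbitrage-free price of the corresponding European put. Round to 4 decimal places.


Answer: Put price = 1.0787

Derivation:
Put-call parity: C - P = S_0 * exp(-qT) - K * exp(-rT).
S_0 * exp(-qT) = 10.4600 * 0.98609754 = 10.31458031
K * exp(-rT) = 10.7800 * 0.93800500 = 10.11169389
P = C - S*exp(-qT) + K*exp(-rT)
P = 1.2816 - 10.31458031 + 10.11169389 = 1.0787


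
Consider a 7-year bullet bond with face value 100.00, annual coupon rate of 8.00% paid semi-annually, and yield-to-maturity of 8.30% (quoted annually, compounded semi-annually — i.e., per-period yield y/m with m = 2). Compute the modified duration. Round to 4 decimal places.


Coupon per period c = face * coupon_rate / m = 4.000000
Periods per year m = 2; per-period yield y/m = 0.041500
Number of cashflows N = 14
Cashflows (t years, CF_t, discount factor 1/(1+y/m)^(m*t), PV):
  t = 0.5000: CF_t = 4.000000, DF = 0.960154, PV = 3.840614
  t = 1.0000: CF_t = 4.000000, DF = 0.921895, PV = 3.687580
  t = 1.5000: CF_t = 4.000000, DF = 0.885161, PV = 3.540643
  t = 2.0000: CF_t = 4.000000, DF = 0.849890, PV = 3.399561
  t = 2.5000: CF_t = 4.000000, DF = 0.816025, PV = 3.264101
  t = 3.0000: CF_t = 4.000000, DF = 0.783510, PV = 3.134039
  t = 3.5000: CF_t = 4.000000, DF = 0.752290, PV = 3.009159
  t = 4.0000: CF_t = 4.000000, DF = 0.722314, PV = 2.889254
  t = 4.5000: CF_t = 4.000000, DF = 0.693532, PV = 2.774128
  t = 5.0000: CF_t = 4.000000, DF = 0.665897, PV = 2.663589
  t = 5.5000: CF_t = 4.000000, DF = 0.639364, PV = 2.557455
  t = 6.0000: CF_t = 4.000000, DF = 0.613887, PV = 2.455550
  t = 6.5000: CF_t = 4.000000, DF = 0.589426, PV = 2.357705
  t = 7.0000: CF_t = 104.000000, DF = 0.565940, PV = 58.857729
Price P = sum_t PV_t = 98.431107
First compute Macaulay numerator sum_t t * PV_t:
  t * PV_t at t = 0.5000: 1.920307
  t * PV_t at t = 1.0000: 3.687580
  t * PV_t at t = 1.5000: 5.310965
  t * PV_t at t = 2.0000: 6.799123
  t * PV_t at t = 2.5000: 8.160253
  t * PV_t at t = 3.0000: 9.402116
  t * PV_t at t = 3.5000: 10.532055
  t * PV_t at t = 4.0000: 11.557018
  t * PV_t at t = 4.5000: 12.483577
  t * PV_t at t = 5.0000: 13.317946
  t * PV_t at t = 5.5000: 14.066002
  t * PV_t at t = 6.0000: 14.733297
  t * PV_t at t = 6.5000: 15.325081
  t * PV_t at t = 7.0000: 412.004101
Macaulay duration D = 539.299421 / 98.431107 = 5.478953
Modified duration = D / (1 + y/m) = 5.478953 / (1 + 0.041500) = 5.260637

Answer: Modified duration = 5.2606


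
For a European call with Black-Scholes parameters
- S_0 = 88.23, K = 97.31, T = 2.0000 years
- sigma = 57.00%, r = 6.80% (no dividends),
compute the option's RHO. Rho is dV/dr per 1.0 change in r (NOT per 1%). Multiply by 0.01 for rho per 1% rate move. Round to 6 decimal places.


d1 = 0.4502474919; d2 = -0.3558542386
phi(d1) = 0.3604868013; exp(-qT) = 1.0000000000; exp(-rT) = 0.8728426325
N(d2) = 0.3609748638
Rho = K*T*exp(-rT)*N(d2) = 97.3100 * 2.0000 * 0.8728426325 * 0.3609748638 = 61.319751

Answer: Rho = 61.319751


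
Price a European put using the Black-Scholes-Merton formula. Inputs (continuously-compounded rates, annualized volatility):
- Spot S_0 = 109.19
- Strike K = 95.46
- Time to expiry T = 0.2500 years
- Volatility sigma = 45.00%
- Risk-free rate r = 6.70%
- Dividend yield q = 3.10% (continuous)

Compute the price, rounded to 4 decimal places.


d1 = (ln(S/K) + (r - q + 0.5*sigma^2) * T) / (sigma * sqrt(T)) = 0.74975410
d2 = d1 - sigma * sqrt(T) = 0.52475410
exp(-rT) = 0.98338950; exp(-qT) = 0.99227995
P = K * exp(-rT) * N(-d2) - S_0 * exp(-qT) * N(-d1)
N(-d1) = 0.22670141; N(-d2) = 0.29987707
P = 95.4600 * 0.98338950 * 0.29987707 - 109.1900 * 0.99227995 * 0.22670141 = 3.5883

Answer: Price = 3.5883


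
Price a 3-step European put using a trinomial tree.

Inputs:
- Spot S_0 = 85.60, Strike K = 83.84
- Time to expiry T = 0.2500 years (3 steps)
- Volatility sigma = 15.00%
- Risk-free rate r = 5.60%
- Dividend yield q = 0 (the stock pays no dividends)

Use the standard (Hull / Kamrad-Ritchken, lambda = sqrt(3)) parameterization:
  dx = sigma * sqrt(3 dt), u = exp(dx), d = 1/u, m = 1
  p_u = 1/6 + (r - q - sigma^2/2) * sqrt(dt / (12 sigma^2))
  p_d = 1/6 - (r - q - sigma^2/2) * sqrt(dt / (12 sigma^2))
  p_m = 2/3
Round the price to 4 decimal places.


dt = T/N = 0.083333; dx = sigma*sqrt(3*dt) = 0.075000
u = exp(dx) = 1.077884; d = 1/u = 0.927743
p_u = 0.191528, p_m = 0.666667, p_d = 0.141806
Discount per step: exp(-r*dt) = 0.995344
Stock lattice S(k, j) with j the centered position index:
  k=0: S(0,+0) = 85.6000
  k=1: S(1,-1) = 79.4148; S(1,+0) = 85.6000; S(1,+1) = 92.2669
  k=2: S(2,-2) = 73.6766; S(2,-1) = 79.4148; S(2,+0) = 85.6000; S(2,+1) = 92.2669; S(2,+2) = 99.4530
  k=3: S(3,-3) = 68.3530; S(3,-2) = 73.6766; S(3,-1) = 79.4148; S(3,+0) = 85.6000; S(3,+1) = 92.2669; S(3,+2) = 99.4530; S(3,+3) = 107.1988
Terminal payoffs V(N, j) = max(K - S_T, 0):
  V(3,-3) = 15.487012; V(3,-2) = 10.163397; V(3,-1) = 4.425158; V(3,+0) = 0.000000; V(3,+1) = 0.000000; V(3,+2) = 0.000000; V(3,+3) = 0.000000
Backward induction: V(k, j) = exp(-r*dt) * [p_u * V(k+1, j+1) + p_m * V(k+1, j) + p_d * V(k+1, j-1)]
  V(2,-2) = exp(-r*dt) * [p_u*4.425158 + p_m*10.163397 + p_d*15.487012] = 9.773566
  V(2,-1) = exp(-r*dt) * [p_u*0.000000 + p_m*4.425158 + p_d*10.163397] = 4.370886
  V(2,+0) = exp(-r*dt) * [p_u*0.000000 + p_m*0.000000 + p_d*4.425158] = 0.624590
  V(2,+1) = exp(-r*dt) * [p_u*0.000000 + p_m*0.000000 + p_d*0.000000] = 0.000000
  V(2,+2) = exp(-r*dt) * [p_u*0.000000 + p_m*0.000000 + p_d*0.000000] = 0.000000
  V(1,-1) = exp(-r*dt) * [p_u*0.624590 + p_m*4.370886 + p_d*9.773566] = 4.398920
  V(1,+0) = exp(-r*dt) * [p_u*0.000000 + p_m*0.624590 + p_d*4.370886] = 1.031385
  V(1,+1) = exp(-r*dt) * [p_u*0.000000 + p_m*0.000000 + p_d*0.624590] = 0.088158
  V(0,+0) = exp(-r*dt) * [p_u*0.088158 + p_m*1.031385 + p_d*4.398920] = 1.322082

Answer: Price = V(0,0) = 1.3221


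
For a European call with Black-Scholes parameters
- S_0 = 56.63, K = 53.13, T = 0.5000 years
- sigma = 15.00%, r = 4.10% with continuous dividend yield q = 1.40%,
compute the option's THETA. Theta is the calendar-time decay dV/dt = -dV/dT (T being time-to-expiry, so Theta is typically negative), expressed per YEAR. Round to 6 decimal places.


d1 = 0.7817974302; d2 = 0.6757314130
phi(d1) = 0.2938922298; exp(-qT) = 0.9930244429; exp(-rT) = 0.9797086965
Theta = -S*exp(-qT)*phi(d1)*sigma/(2*sqrt(T)) - r*K*exp(-rT)*N(d2) + q*S*exp(-qT)*N(d1)
N(d1) = 0.7828331842; N(d2) = 0.7503944061; sqrt(T) = 0.7071067812
Term 1 = -56.6300 * 0.9930244429 * 0.2938922298 * 0.1500 / (2 * 0.7071067812) = -1.7529553952
Term 2 = -0.0410 * 53.1300 * 0.9797086965 * 0.7503944061 = -1.6014383471
Term 3 = 0.0140 * 56.6300 * 0.9930244429 * 0.7828331842 = 0.6163164548
Theta = -1.7529553952 + (-1.6014383471) + (0.6163164548) = -2.738077

Answer: Theta = -2.738077


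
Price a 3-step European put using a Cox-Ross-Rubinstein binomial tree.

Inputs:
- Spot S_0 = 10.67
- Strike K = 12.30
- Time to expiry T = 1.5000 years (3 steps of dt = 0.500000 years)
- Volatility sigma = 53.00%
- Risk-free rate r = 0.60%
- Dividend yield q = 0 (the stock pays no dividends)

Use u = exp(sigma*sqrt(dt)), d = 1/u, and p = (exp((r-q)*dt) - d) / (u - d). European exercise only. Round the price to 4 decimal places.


Answer: Price = V(0,0) = 3.8902

Derivation:
dt = T/N = 0.500000
u = exp(sigma*sqrt(dt)) = 1.454652; d = 1/u = 0.687450
p = (exp((r-q)*dt) - d) / (u - d) = 0.411306
Discount per step: exp(-r*dt) = 0.997004
Stock lattice S(k, i) with i counting down-moves:
  k=0: S(0,0) = 10.6700
  k=1: S(1,0) = 15.5211; S(1,1) = 7.3351
  k=2: S(2,0) = 22.5778; S(2,1) = 10.6700; S(2,2) = 5.0425
  k=3: S(3,0) = 32.8429; S(3,1) = 15.5211; S(3,2) = 7.3351; S(3,3) = 3.4665
Terminal payoffs V(N, i) = max(K - S_T, 0):
  V(3,0) = 0.000000; V(3,1) = 0.000000; V(3,2) = 4.964912; V(3,3) = 8.833532
Backward induction: V(k, i) = exp(-r*dt) * [p * V(k+1, i) + (1-p) * V(k+1, i+1)].
  V(2,0) = exp(-r*dt) * [p*0.000000 + (1-p)*0.000000] = 0.000000
  V(2,1) = exp(-r*dt) * [p*0.000000 + (1-p)*4.964912] = 2.914059
  V(2,2) = exp(-r*dt) * [p*4.964912 + (1-p)*8.833532] = 7.220651
  V(1,0) = exp(-r*dt) * [p*0.000000 + (1-p)*2.914059] = 1.710350
  V(1,1) = exp(-r*dt) * [p*2.914059 + (1-p)*7.220651] = 5.433000
  V(0,0) = exp(-r*dt) * [p*1.710350 + (1-p)*5.433000] = 3.890164


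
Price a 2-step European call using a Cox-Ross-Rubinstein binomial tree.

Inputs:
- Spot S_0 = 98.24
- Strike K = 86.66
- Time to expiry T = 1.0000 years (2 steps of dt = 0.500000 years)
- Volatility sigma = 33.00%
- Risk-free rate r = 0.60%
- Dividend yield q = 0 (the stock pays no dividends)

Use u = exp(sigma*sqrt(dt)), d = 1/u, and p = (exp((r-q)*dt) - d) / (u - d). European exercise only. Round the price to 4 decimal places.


dt = T/N = 0.500000
u = exp(sigma*sqrt(dt)) = 1.262817; d = 1/u = 0.791880
p = (exp((r-q)*dt) - d) / (u - d) = 0.448307
Discount per step: exp(-r*dt) = 0.997004
Stock lattice S(k, i) with i counting down-moves:
  k=0: S(0,0) = 98.2400
  k=1: S(1,0) = 124.0592; S(1,1) = 77.7943
  k=2: S(2,0) = 156.6641; S(2,1) = 98.2400; S(2,2) = 61.6038
Terminal payoffs V(N, i) = max(S_T - K, 0):
  V(2,0) = 70.004087; V(2,1) = 11.580000; V(2,2) = 0.000000
Backward induction: V(k, i) = exp(-r*dt) * [p * V(k+1, i) + (1-p) * V(k+1, i+1)].
  V(1,0) = exp(-r*dt) * [p*70.004087 + (1-p)*11.580000] = 37.658769
  V(1,1) = exp(-r*dt) * [p*11.580000 + (1-p)*0.000000] = 5.175842
  V(0,0) = exp(-r*dt) * [p*37.658769 + (1-p)*5.175842] = 19.679033

Answer: Price = V(0,0) = 19.6790


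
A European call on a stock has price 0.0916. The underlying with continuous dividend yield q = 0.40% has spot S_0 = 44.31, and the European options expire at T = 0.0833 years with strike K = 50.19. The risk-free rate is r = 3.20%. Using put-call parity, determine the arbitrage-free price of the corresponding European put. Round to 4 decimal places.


Answer: Put price = 5.8528

Derivation:
Put-call parity: C - P = S_0 * exp(-qT) - K * exp(-rT).
S_0 * exp(-qT) = 44.3100 * 0.99966686 = 44.29523837
K * exp(-rT) = 50.1900 * 0.99733795 = 50.05639169
P = C - S*exp(-qT) + K*exp(-rT)
P = 0.0916 - 44.29523837 + 50.05639169 = 5.8528


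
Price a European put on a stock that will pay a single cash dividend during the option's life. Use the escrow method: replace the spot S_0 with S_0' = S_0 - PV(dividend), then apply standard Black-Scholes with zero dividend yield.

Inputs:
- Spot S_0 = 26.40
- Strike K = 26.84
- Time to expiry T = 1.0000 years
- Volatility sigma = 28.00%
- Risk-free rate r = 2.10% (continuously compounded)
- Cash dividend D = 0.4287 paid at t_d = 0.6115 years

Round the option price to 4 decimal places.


Answer: Price = 3.0645

Derivation:
PV(D) = D * exp(-r * t_d) = 0.4287 * 0.98724060 = 0.42323005
S_0' = S_0 - PV(D) = 26.4000 - 0.42323005 = 25.97676995
d1 = (ln(S_0'/K) + (r + sigma^2/2)*T) / (sigma*sqrt(T)) = 0.09824773
d2 = d1 - sigma*sqrt(T) = -0.18175227
exp(-rT) = 0.97921896
N(-d1) = 0.46086779; N(-d2) = 0.57211143
P = K * exp(-rT) * N(-d2) - S_0' * N(-d1) = 26.8400 * 0.97921896 * 0.57211143 - 25.97676995 * 0.46086779 = 3.0645


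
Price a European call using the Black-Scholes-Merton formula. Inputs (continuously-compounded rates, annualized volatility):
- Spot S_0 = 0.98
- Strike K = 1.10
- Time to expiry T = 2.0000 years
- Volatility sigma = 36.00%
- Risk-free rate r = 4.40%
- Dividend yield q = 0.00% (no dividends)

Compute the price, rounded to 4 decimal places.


d1 = (ln(S/K) + (r - q + 0.5*sigma^2) * T) / (sigma * sqrt(T)) = 0.20051803
d2 = d1 - sigma * sqrt(T) = -0.30859886
exp(-rT) = 0.91576088; exp(-qT) = 1.00000000
C = S_0 * exp(-qT) * N(d1) - K * exp(-rT) * N(d2)
N(d1) = 0.57946227; N(d2) = 0.37881335
C = 0.9800 * 1.00000000 * 0.57946227 - 1.1000 * 0.91576088 * 0.37881335 = 0.1863

Answer: Price = 0.1863


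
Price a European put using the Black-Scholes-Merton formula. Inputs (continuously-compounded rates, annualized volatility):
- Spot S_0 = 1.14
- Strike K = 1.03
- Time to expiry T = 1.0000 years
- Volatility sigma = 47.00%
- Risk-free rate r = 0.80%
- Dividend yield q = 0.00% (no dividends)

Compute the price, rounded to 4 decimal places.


d1 = (ln(S/K) + (r - q + 0.5*sigma^2) * T) / (sigma * sqrt(T)) = 0.46791375
d2 = d1 - sigma * sqrt(T) = -0.00208625
exp(-rT) = 0.99203191; exp(-qT) = 1.00000000
P = K * exp(-rT) * N(-d2) - S_0 * exp(-qT) * N(-d1)
N(-d1) = 0.31992314; N(-d2) = 0.50083229
P = 1.0300 * 0.99203191 * 0.50083229 - 1.1400 * 1.00000000 * 0.31992314 = 0.1470

Answer: Price = 0.1470


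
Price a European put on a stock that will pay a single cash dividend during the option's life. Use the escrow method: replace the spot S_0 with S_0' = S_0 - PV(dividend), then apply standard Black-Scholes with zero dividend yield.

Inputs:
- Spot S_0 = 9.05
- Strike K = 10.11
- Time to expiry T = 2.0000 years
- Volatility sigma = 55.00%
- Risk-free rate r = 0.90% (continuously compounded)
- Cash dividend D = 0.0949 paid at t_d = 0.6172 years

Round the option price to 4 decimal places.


PV(D) = D * exp(-r * t_d) = 0.0949 * 0.99446060 = 0.09437431
S_0' = S_0 - PV(D) = 9.0500 - 0.09437431 = 8.95562569
d1 = (ln(S_0'/K) + (r + sigma^2/2)*T) / (sigma*sqrt(T)) = 0.25617434
d2 = d1 - sigma*sqrt(T) = -0.52164312
exp(-rT) = 0.98216103
N(-d1) = 0.39890811; N(-d2) = 0.69904058
P = K * exp(-rT) * N(-d2) - S_0' * N(-d1) = 10.1100 * 0.98216103 * 0.69904058 - 8.95562569 * 0.39890811 = 3.3688

Answer: Price = 3.3688


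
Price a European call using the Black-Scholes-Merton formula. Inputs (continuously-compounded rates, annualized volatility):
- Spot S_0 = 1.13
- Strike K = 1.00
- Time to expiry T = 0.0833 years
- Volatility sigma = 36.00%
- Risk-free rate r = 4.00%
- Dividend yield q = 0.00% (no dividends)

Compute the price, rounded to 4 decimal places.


Answer: Price = 0.1394

Derivation:
d1 = (ln(S/K) + (r - q + 0.5*sigma^2) * T) / (sigma * sqrt(T)) = 1.26029473
d2 = d1 - sigma * sqrt(T) = 1.15639247
exp(-rT) = 0.99667354; exp(-qT) = 1.00000000
C = S_0 * exp(-qT) * N(d1) - K * exp(-rT) * N(d2)
N(d1) = 0.89621847; N(d2) = 0.87623967
C = 1.1300 * 1.00000000 * 0.89621847 - 1.0000 * 0.99667354 * 0.87623967 = 0.1394


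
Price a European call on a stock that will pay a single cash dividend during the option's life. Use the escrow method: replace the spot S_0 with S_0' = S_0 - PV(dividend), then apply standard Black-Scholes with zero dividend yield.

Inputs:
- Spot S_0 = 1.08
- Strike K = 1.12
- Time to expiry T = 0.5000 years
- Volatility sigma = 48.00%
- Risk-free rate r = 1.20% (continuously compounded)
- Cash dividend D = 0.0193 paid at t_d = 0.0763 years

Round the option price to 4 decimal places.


Answer: Price = 0.1217

Derivation:
PV(D) = D * exp(-r * t_d) = 0.0193 * 0.99908482 = 0.01928234
S_0' = S_0 - PV(D) = 1.0800 - 0.01928234 = 1.06071766
d1 = (ln(S_0'/K) + (r + sigma^2/2)*T) / (sigma*sqrt(T)) = 0.02715595
d2 = d1 - sigma*sqrt(T) = -0.31225531
exp(-rT) = 0.99401796
N(d1) = 0.51083232; N(d2) = 0.37742325
C = S_0' * N(d1) - K * exp(-rT) * N(d2) = 1.06071766 * 0.51083232 - 1.1200 * 0.99401796 * 0.37742325 = 0.1217


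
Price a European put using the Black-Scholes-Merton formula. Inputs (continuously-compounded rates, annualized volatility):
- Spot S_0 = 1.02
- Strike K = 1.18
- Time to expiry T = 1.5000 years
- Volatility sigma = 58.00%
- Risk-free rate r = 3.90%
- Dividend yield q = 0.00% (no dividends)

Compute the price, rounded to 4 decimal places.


Answer: Price = 0.3446

Derivation:
d1 = (ln(S/K) + (r - q + 0.5*sigma^2) * T) / (sigma * sqrt(T)) = 0.23240335
d2 = d1 - sigma * sqrt(T) = -0.47794868
exp(-rT) = 0.94317824; exp(-qT) = 1.00000000
P = K * exp(-rT) * N(-d2) - S_0 * exp(-qT) * N(-d1)
N(-d1) = 0.40811237; N(-d2) = 0.68365663
P = 1.1800 * 0.94317824 * 0.68365663 - 1.0200 * 1.00000000 * 0.40811237 = 0.3446


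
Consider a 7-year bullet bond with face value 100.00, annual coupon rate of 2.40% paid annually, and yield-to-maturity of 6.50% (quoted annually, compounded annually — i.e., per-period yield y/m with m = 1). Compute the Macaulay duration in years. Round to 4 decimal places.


Coupon per period c = face * coupon_rate / m = 2.400000
Periods per year m = 1; per-period yield y/m = 0.065000
Number of cashflows N = 7
Cashflows (t years, CF_t, discount factor 1/(1+y/m)^(m*t), PV):
  t = 1.0000: CF_t = 2.400000, DF = 0.938967, PV = 2.253521
  t = 2.0000: CF_t = 2.400000, DF = 0.881659, PV = 2.115982
  t = 3.0000: CF_t = 2.400000, DF = 0.827849, PV = 1.986838
  t = 4.0000: CF_t = 2.400000, DF = 0.777323, PV = 1.865575
  t = 5.0000: CF_t = 2.400000, DF = 0.729881, PV = 1.751714
  t = 6.0000: CF_t = 2.400000, DF = 0.685334, PV = 1.644802
  t = 7.0000: CF_t = 102.400000, DF = 0.643506, PV = 65.895036
Price P = sum_t PV_t = 77.513469
Macaulay numerator sum_t t * PV_t:
  t * PV_t at t = 1.0000: 2.253521
  t * PV_t at t = 2.0000: 4.231965
  t * PV_t at t = 3.0000: 5.960513
  t * PV_t at t = 4.0000: 7.462302
  t * PV_t at t = 5.0000: 8.758570
  t * PV_t at t = 6.0000: 9.868811
  t * PV_t at t = 7.0000: 461.265255
Macaulay duration D = (sum_t t * PV_t) / P = 499.800937 / 77.513469 = 6.447924

Answer: Macaulay duration = 6.4479 years


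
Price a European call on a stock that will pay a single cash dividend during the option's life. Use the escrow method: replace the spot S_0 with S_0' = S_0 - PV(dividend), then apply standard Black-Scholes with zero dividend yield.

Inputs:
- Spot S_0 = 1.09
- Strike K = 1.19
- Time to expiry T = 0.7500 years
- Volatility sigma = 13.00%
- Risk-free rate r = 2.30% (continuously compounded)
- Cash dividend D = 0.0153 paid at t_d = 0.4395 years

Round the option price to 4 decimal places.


PV(D) = D * exp(-r * t_d) = 0.0153 * 0.98994242 = 0.01514612
S_0' = S_0 - PV(D) = 1.0900 - 0.01514612 = 1.07485388
d1 = (ln(S_0'/K) + (r + sigma^2/2)*T) / (sigma*sqrt(T)) = -0.69442873
d2 = d1 - sigma*sqrt(T) = -0.80701203
exp(-rT) = 0.98289793
N(d1) = 0.24370669; N(d2) = 0.20982978
C = S_0' * N(d1) - K * exp(-rT) * N(d2) = 1.07485388 * 0.24370669 - 1.1900 * 0.98289793 * 0.20982978 = 0.0165

Answer: Price = 0.0165


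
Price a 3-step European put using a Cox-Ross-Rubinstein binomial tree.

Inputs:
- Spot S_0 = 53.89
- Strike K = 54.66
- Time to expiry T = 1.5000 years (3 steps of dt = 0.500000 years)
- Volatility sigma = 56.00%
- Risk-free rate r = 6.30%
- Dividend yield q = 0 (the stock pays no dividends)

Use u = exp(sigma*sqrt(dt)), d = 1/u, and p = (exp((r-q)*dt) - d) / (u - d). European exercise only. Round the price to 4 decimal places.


Answer: Price = V(0,0) = 12.9664

Derivation:
dt = T/N = 0.500000
u = exp(sigma*sqrt(dt)) = 1.485839; d = 1/u = 0.673020
p = (exp((r-q)*dt) - d) / (u - d) = 0.441649
Discount per step: exp(-r*dt) = 0.968991
Stock lattice S(k, i) with i counting down-moves:
  k=0: S(0,0) = 53.8900
  k=1: S(1,0) = 80.0719; S(1,1) = 36.2691
  k=2: S(2,0) = 118.9739; S(2,1) = 53.8900; S(2,2) = 24.4098
  k=3: S(3,0) = 176.7762; S(3,1) = 80.0719; S(3,2) = 36.2691; S(3,3) = 16.4283
Terminal payoffs V(N, i) = max(K - S_T, 0):
  V(3,0) = 0.000000; V(3,1) = 0.000000; V(3,2) = 18.390936; V(3,3) = 38.231699
Backward induction: V(k, i) = exp(-r*dt) * [p * V(k+1, i) + (1-p) * V(k+1, i+1)].
  V(2,0) = exp(-r*dt) * [p*0.000000 + (1-p)*0.000000] = 0.000000
  V(2,1) = exp(-r*dt) * [p*0.000000 + (1-p)*18.390936] = 9.950170
  V(2,2) = exp(-r*dt) * [p*18.390936 + (1-p)*38.231699] = 28.555230
  V(1,0) = exp(-r*dt) * [p*0.000000 + (1-p)*9.950170] = 5.383406
  V(1,1) = exp(-r*dt) * [p*9.950170 + (1-p)*28.555230] = 19.707643
  V(0,0) = exp(-r*dt) * [p*5.383406 + (1-p)*19.707643] = 12.966409


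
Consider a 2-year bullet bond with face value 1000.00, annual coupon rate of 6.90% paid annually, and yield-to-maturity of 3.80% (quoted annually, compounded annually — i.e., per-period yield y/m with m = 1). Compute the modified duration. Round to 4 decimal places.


Coupon per period c = face * coupon_rate / m = 69.000000
Periods per year m = 1; per-period yield y/m = 0.038000
Number of cashflows N = 2
Cashflows (t years, CF_t, discount factor 1/(1+y/m)^(m*t), PV):
  t = 1.0000: CF_t = 69.000000, DF = 0.963391, PV = 66.473988
  t = 2.0000: CF_t = 1069.000000, DF = 0.928122, PV = 992.162934
Price P = sum_t PV_t = 1058.636922
First compute Macaulay numerator sum_t t * PV_t:
  t * PV_t at t = 1.0000: 66.473988
  t * PV_t at t = 2.0000: 1984.325868
Macaulay duration D = 2050.799856 / 1058.636922 = 1.937208
Modified duration = D / (1 + y/m) = 1.937208 / (1 + 0.038000) = 1.866289

Answer: Modified duration = 1.8663


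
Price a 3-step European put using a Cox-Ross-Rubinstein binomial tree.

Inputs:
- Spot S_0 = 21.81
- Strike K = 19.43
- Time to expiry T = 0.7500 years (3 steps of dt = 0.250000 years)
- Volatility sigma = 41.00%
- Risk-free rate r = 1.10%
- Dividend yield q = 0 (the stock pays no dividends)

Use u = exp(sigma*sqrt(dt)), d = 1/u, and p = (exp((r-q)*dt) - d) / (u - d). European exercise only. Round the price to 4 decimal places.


dt = T/N = 0.250000
u = exp(sigma*sqrt(dt)) = 1.227525; d = 1/u = 0.814647
p = (exp((r-q)*dt) - d) / (u - d) = 0.455598
Discount per step: exp(-r*dt) = 0.997254
Stock lattice S(k, i) with i counting down-moves:
  k=0: S(0,0) = 21.8100
  k=1: S(1,0) = 26.7723; S(1,1) = 17.7675
  k=2: S(2,0) = 32.8637; S(2,1) = 21.8100; S(2,2) = 14.4742
  k=3: S(3,0) = 40.3410; S(3,1) = 26.7723; S(3,2) = 17.7675; S(3,3) = 11.7914
Terminal payoffs V(N, i) = max(K - S_T, 0):
  V(3,0) = 0.000000; V(3,1) = 0.000000; V(3,2) = 1.662542; V(3,3) = 7.638622
Backward induction: V(k, i) = exp(-r*dt) * [p * V(k+1, i) + (1-p) * V(k+1, i+1)].
  V(2,0) = exp(-r*dt) * [p*0.000000 + (1-p)*0.000000] = 0.000000
  V(2,1) = exp(-r*dt) * [p*0.000000 + (1-p)*1.662542] = 0.902605
  V(2,2) = exp(-r*dt) * [p*1.662542 + (1-p)*7.638622] = 4.902429
  V(1,0) = exp(-r*dt) * [p*0.000000 + (1-p)*0.902605] = 0.490030
  V(1,1) = exp(-r*dt) * [p*0.902605 + (1-p)*4.902429] = 3.071657
  V(0,0) = exp(-r*dt) * [p*0.490030 + (1-p)*3.071657] = 1.890266

Answer: Price = V(0,0) = 1.8903


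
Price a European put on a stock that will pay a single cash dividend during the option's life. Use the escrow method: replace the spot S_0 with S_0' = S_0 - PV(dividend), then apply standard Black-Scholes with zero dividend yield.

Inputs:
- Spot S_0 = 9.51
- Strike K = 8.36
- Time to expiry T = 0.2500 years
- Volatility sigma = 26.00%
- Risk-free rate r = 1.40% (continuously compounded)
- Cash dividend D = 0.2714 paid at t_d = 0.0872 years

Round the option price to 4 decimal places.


Answer: Price = 0.1379

Derivation:
PV(D) = D * exp(-r * t_d) = 0.2714 * 0.99877994 = 0.27106888
S_0' = S_0 - PV(D) = 9.5100 - 0.27106888 = 9.23893112
d1 = (ln(S_0'/K) + (r + sigma^2/2)*T) / (sigma*sqrt(T)) = 0.86090594
d2 = d1 - sigma*sqrt(T) = 0.73090594
exp(-rT) = 0.99650612
N(-d1) = 0.19464492; N(-d2) = 0.23241830
P = K * exp(-rT) * N(-d2) - S_0' * N(-d1) = 8.3600 * 0.99650612 * 0.23241830 - 9.23893112 * 0.19464492 = 0.1379


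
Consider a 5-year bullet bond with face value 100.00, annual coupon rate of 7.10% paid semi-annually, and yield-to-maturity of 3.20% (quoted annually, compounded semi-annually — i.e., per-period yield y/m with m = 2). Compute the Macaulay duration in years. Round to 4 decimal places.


Coupon per period c = face * coupon_rate / m = 3.550000
Periods per year m = 2; per-period yield y/m = 0.016000
Number of cashflows N = 10
Cashflows (t years, CF_t, discount factor 1/(1+y/m)^(m*t), PV):
  t = 0.5000: CF_t = 3.550000, DF = 0.984252, PV = 3.494094
  t = 1.0000: CF_t = 3.550000, DF = 0.968752, PV = 3.439069
  t = 1.5000: CF_t = 3.550000, DF = 0.953496, PV = 3.384911
  t = 2.0000: CF_t = 3.550000, DF = 0.938480, PV = 3.331605
  t = 2.5000: CF_t = 3.550000, DF = 0.923701, PV = 3.279139
  t = 3.0000: CF_t = 3.550000, DF = 0.909155, PV = 3.227499
  t = 3.5000: CF_t = 3.550000, DF = 0.894837, PV = 3.176672
  t = 4.0000: CF_t = 3.550000, DF = 0.880745, PV = 3.126646
  t = 4.5000: CF_t = 3.550000, DF = 0.866875, PV = 3.077407
  t = 5.0000: CF_t = 103.550000, DF = 0.853224, PV = 88.351316
Price P = sum_t PV_t = 117.888359
Macaulay numerator sum_t t * PV_t:
  t * PV_t at t = 0.5000: 1.747047
  t * PV_t at t = 1.0000: 3.439069
  t * PV_t at t = 1.5000: 5.077366
  t * PV_t at t = 2.0000: 6.663210
  t * PV_t at t = 2.5000: 8.197847
  t * PV_t at t = 3.0000: 9.682497
  t * PV_t at t = 3.5000: 11.118353
  t * PV_t at t = 4.0000: 12.506583
  t * PV_t at t = 4.5000: 13.848333
  t * PV_t at t = 5.0000: 441.756581
Macaulay duration D = (sum_t t * PV_t) / P = 514.036887 / 117.888359 = 4.360370

Answer: Macaulay duration = 4.3604 years


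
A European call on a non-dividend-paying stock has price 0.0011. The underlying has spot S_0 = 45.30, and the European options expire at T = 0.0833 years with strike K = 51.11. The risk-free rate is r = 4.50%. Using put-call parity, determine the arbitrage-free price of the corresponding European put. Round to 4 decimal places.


Put-call parity: C - P = S_0 * exp(-qT) - K * exp(-rT).
S_0 * exp(-qT) = 45.3000 * 1.00000000 = 45.30000000
K * exp(-rT) = 51.1100 * 0.99625852 = 50.91877280
P = C - S*exp(-qT) + K*exp(-rT)
P = 0.0011 - 45.30000000 + 50.91877280 = 5.6199

Answer: Put price = 5.6199


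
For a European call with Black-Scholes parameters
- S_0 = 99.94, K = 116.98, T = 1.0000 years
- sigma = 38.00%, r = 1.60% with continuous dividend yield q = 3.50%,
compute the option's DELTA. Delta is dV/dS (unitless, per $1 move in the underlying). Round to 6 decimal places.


d1 = -0.2742973003; d2 = -0.6542973003
phi(d1) = 0.3842130596; exp(-qT) = 0.9656054163; exp(-rT) = 0.9841273201
N(d1) = 0.3919280795
Delta = exp(-qT) * N(d1) = 0.9656054163 * 0.3919280795 = 0.378448

Answer: Delta = 0.378448


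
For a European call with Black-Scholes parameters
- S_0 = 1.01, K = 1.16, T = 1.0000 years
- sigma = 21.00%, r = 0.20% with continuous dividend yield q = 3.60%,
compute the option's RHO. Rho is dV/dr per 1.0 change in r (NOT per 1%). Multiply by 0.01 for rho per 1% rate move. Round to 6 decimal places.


Answer: Rho = 0.205082

Derivation:
d1 = -0.7162841632; d2 = -0.9262841632
phi(d1) = 0.3086738583; exp(-qT) = 0.9646402935; exp(-rT) = 0.9980019987
N(d2) = 0.1771491619
Rho = K*T*exp(-rT)*N(d2) = 1.1600 * 1.0000 * 0.9980019987 * 0.1771491619 = 0.205082


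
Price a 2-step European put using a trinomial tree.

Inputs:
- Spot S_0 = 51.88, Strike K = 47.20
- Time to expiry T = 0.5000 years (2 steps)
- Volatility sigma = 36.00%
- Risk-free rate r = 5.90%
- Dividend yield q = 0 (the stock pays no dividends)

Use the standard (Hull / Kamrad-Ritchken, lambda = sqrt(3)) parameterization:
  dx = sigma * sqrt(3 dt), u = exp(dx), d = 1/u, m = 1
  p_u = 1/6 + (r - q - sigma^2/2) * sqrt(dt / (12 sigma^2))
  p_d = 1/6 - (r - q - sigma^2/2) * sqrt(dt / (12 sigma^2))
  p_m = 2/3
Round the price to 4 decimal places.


Answer: Price = V(0,0) = 2.5539

Derivation:
dt = T/N = 0.250000; dx = sigma*sqrt(3*dt) = 0.311769
u = exp(dx) = 1.365839; d = 1/u = 0.732151
p_u = 0.164341, p_m = 0.666667, p_d = 0.168992
Discount per step: exp(-r*dt) = 0.985358
Stock lattice S(k, j) with j the centered position index:
  k=0: S(0,+0) = 51.8800
  k=1: S(1,-1) = 37.9840; S(1,+0) = 51.8800; S(1,+1) = 70.8597
  k=2: S(2,-2) = 27.8100; S(2,-1) = 37.9840; S(2,+0) = 51.8800; S(2,+1) = 70.8597; S(2,+2) = 96.7830
Terminal payoffs V(N, j) = max(K - S_T, 0):
  V(2,-2) = 19.390017; V(2,-1) = 9.216031; V(2,+0) = 0.000000; V(2,+1) = 0.000000; V(2,+2) = 0.000000
Backward induction: V(k, j) = exp(-r*dt) * [p_u * V(k+1, j+1) + p_m * V(k+1, j) + p_d * V(k+1, j-1)]
  V(1,-1) = exp(-r*dt) * [p_u*0.000000 + p_m*9.216031 + p_d*19.390017] = 9.282843
  V(1,+0) = exp(-r*dt) * [p_u*0.000000 + p_m*0.000000 + p_d*9.216031] = 1.534633
  V(1,+1) = exp(-r*dt) * [p_u*0.000000 + p_m*0.000000 + p_d*0.000000] = 0.000000
  V(0,+0) = exp(-r*dt) * [p_u*0.000000 + p_m*1.534633 + p_d*9.282843] = 2.553867


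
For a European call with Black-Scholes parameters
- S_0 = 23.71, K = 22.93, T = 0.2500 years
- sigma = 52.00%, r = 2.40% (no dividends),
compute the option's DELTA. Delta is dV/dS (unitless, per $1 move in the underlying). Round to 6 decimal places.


Answer: Delta = 0.610926

Derivation:
d1 = 0.2817338585; d2 = 0.0217338585
phi(d1) = 0.3834195277; exp(-qT) = 1.0000000000; exp(-rT) = 0.9940179641
N(d1) = 0.6109262048
Delta = exp(-qT) * N(d1) = 1.0000000000 * 0.6109262048 = 0.610926


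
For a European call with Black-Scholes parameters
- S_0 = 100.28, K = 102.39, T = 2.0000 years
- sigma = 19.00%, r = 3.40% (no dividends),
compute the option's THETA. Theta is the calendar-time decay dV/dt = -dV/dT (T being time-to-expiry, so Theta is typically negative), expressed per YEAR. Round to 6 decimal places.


Answer: Theta = -4.241064

Derivation:
d1 = 0.3099257273; d2 = 0.0412251504
phi(d1) = 0.3802351083; exp(-qT) = 1.0000000000; exp(-rT) = 0.9342604736
Theta = -S*exp(-qT)*phi(d1)*sigma/(2*sqrt(T)) - r*K*exp(-rT)*N(d2) + q*S*exp(-qT)*N(d1)
N(d1) = 0.6216912811; N(d2) = 0.5164417982; sqrt(T) = 1.4142135624
Term 1 = -100.2800 * 1.0000000000 * 0.3802351083 * 0.1900 / (2 * 1.4142135624) = -2.5613866809
Term 2 = -0.0340 * 102.3900 * 0.9342604736 * 0.5164417982 = -1.6796771721
Term 3 = 0 (no dividend yield, q = 0)
Theta = -2.5613866809 + (-1.6796771721) + (0.0000000000) = -4.241064


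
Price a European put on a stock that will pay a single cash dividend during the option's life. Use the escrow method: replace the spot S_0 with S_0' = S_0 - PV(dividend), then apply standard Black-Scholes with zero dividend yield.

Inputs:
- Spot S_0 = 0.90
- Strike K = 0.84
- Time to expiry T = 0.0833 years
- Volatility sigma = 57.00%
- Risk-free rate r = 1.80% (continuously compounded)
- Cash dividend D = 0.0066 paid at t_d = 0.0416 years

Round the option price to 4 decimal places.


PV(D) = D * exp(-r * t_d) = 0.0066 * 0.99925148 = 0.00659506
S_0' = S_0 - PV(D) = 0.9000 - 0.00659506 = 0.89340494
d1 = (ln(S_0'/K) + (r + sigma^2/2)*T) / (sigma*sqrt(T)) = 0.46604243
d2 = d1 - sigma*sqrt(T) = 0.30153051
exp(-rT) = 0.99850172
N(-d1) = 0.32059257; N(-d2) = 0.38150499
P = K * exp(-rT) * N(-d2) - S_0' * N(-d1) = 0.8400 * 0.99850172 * 0.38150499 - 0.89340494 * 0.32059257 = 0.0336

Answer: Price = 0.0336


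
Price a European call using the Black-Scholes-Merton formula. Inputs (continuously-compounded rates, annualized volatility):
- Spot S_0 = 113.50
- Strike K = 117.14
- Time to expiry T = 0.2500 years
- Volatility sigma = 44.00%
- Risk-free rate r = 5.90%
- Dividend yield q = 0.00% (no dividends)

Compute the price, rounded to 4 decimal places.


d1 = (ln(S/K) + (r - q + 0.5*sigma^2) * T) / (sigma * sqrt(T)) = 0.03355926
d2 = d1 - sigma * sqrt(T) = -0.18644074
exp(-rT) = 0.98535825; exp(-qT) = 1.00000000
C = S_0 * exp(-qT) * N(d1) - K * exp(-rT) * N(d2)
N(d1) = 0.51338569; N(d2) = 0.42604957
C = 113.5000 * 1.00000000 * 0.51338569 - 117.1400 * 0.98535825 * 0.42604957 = 9.0926

Answer: Price = 9.0926


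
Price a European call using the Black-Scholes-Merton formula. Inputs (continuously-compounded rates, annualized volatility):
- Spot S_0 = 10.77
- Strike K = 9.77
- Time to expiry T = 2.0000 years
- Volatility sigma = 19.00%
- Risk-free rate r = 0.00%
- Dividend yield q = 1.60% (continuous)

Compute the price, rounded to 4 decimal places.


d1 = (ln(S/K) + (r - q + 0.5*sigma^2) * T) / (sigma * sqrt(T)) = 0.37792262
d2 = d1 - sigma * sqrt(T) = 0.10922204
exp(-rT) = 1.00000000; exp(-qT) = 0.96850658
C = S_0 * exp(-qT) * N(d1) - K * exp(-rT) * N(d2)
N(d1) = 0.64725596; N(d2) = 0.54348681
C = 10.7700 * 0.96850658 * 0.64725596 - 9.7700 * 1.00000000 * 0.54348681 = 1.4415

Answer: Price = 1.4415


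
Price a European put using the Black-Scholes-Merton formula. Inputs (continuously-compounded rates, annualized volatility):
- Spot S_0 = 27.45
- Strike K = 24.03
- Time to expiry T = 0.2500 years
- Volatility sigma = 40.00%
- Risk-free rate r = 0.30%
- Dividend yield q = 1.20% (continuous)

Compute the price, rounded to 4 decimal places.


Answer: Price = 0.7890

Derivation:
d1 = (ln(S/K) + (r - q + 0.5*sigma^2) * T) / (sigma * sqrt(T)) = 0.75406559
d2 = d1 - sigma * sqrt(T) = 0.55406559
exp(-rT) = 0.99925028; exp(-qT) = 0.99700450
P = K * exp(-rT) * N(-d2) - S_0 * exp(-qT) * N(-d1)
N(-d1) = 0.22540492; N(-d2) = 0.28976698
P = 24.0300 * 0.99925028 * 0.28976698 - 27.4500 * 0.99700450 * 0.22540492 = 0.7890


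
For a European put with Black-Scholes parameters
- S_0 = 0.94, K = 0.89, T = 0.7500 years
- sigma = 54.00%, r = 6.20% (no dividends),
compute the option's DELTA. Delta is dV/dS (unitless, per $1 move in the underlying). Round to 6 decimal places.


Answer: Delta = -0.326306

Derivation:
d1 = 0.4501373654; d2 = -0.0175163527
phi(d1) = 0.3605046740; exp(-qT) = 1.0000000000; exp(-rT) = 0.9545645606
N(-d1) = 0.3263056979
Delta = -exp(-qT) * N(-d1) = -1.0000000000 * 0.3263056979 = -0.326306


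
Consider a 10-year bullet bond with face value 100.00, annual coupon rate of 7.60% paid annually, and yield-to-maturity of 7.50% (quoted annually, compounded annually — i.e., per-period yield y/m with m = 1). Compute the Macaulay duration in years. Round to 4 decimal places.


Coupon per period c = face * coupon_rate / m = 7.600000
Periods per year m = 1; per-period yield y/m = 0.075000
Number of cashflows N = 10
Cashflows (t years, CF_t, discount factor 1/(1+y/m)^(m*t), PV):
  t = 1.0000: CF_t = 7.600000, DF = 0.930233, PV = 7.069767
  t = 2.0000: CF_t = 7.600000, DF = 0.865333, PV = 6.576528
  t = 3.0000: CF_t = 7.600000, DF = 0.804961, PV = 6.117700
  t = 4.0000: CF_t = 7.600000, DF = 0.748801, PV = 5.690884
  t = 5.0000: CF_t = 7.600000, DF = 0.696559, PV = 5.293846
  t = 6.0000: CF_t = 7.600000, DF = 0.647962, PV = 4.924508
  t = 7.0000: CF_t = 7.600000, DF = 0.602755, PV = 4.580937
  t = 8.0000: CF_t = 7.600000, DF = 0.560702, PV = 4.261337
  t = 9.0000: CF_t = 7.600000, DF = 0.521583, PV = 3.964034
  t = 10.0000: CF_t = 107.600000, DF = 0.485194, PV = 52.206867
Price P = sum_t PV_t = 100.686408
Macaulay numerator sum_t t * PV_t:
  t * PV_t at t = 1.0000: 7.069767
  t * PV_t at t = 2.0000: 13.153056
  t * PV_t at t = 3.0000: 18.353101
  t * PV_t at t = 4.0000: 22.763536
  t * PV_t at t = 5.0000: 26.469228
  t * PV_t at t = 6.0000: 29.547045
  t * PV_t at t = 7.0000: 32.066561
  t * PV_t at t = 8.0000: 34.090696
  t * PV_t at t = 9.0000: 35.676310
  t * PV_t at t = 10.0000: 522.068667
Macaulay duration D = (sum_t t * PV_t) / P = 741.257966 / 100.686408 = 7.362046

Answer: Macaulay duration = 7.3620 years


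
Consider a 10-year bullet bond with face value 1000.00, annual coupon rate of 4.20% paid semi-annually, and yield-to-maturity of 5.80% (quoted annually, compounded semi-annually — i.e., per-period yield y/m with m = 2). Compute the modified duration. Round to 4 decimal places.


Answer: Modified duration = 7.8992

Derivation:
Coupon per period c = face * coupon_rate / m = 21.000000
Periods per year m = 2; per-period yield y/m = 0.029000
Number of cashflows N = 20
Cashflows (t years, CF_t, discount factor 1/(1+y/m)^(m*t), PV):
  t = 0.5000: CF_t = 21.000000, DF = 0.971817, PV = 20.408163
  t = 1.0000: CF_t = 21.000000, DF = 0.944429, PV = 19.833006
  t = 1.5000: CF_t = 21.000000, DF = 0.917812, PV = 19.274058
  t = 2.0000: CF_t = 21.000000, DF = 0.891946, PV = 18.730863
  t = 2.5000: CF_t = 21.000000, DF = 0.866808, PV = 18.202977
  t = 3.0000: CF_t = 21.000000, DF = 0.842379, PV = 17.689968
  t = 3.5000: CF_t = 21.000000, DF = 0.818639, PV = 17.191417
  t = 4.0000: CF_t = 21.000000, DF = 0.795567, PV = 16.706916
  t = 4.5000: CF_t = 21.000000, DF = 0.773146, PV = 16.236070
  t = 5.0000: CF_t = 21.000000, DF = 0.751357, PV = 15.778494
  t = 5.5000: CF_t = 21.000000, DF = 0.730182, PV = 15.333813
  t = 6.0000: CF_t = 21.000000, DF = 0.709603, PV = 14.901665
  t = 6.5000: CF_t = 21.000000, DF = 0.689605, PV = 14.481696
  t = 7.0000: CF_t = 21.000000, DF = 0.670170, PV = 14.073563
  t = 7.5000: CF_t = 21.000000, DF = 0.651282, PV = 13.676932
  t = 8.0000: CF_t = 21.000000, DF = 0.632928, PV = 13.291479
  t = 8.5000: CF_t = 21.000000, DF = 0.615090, PV = 12.916889
  t = 9.0000: CF_t = 21.000000, DF = 0.597755, PV = 12.552856
  t = 9.5000: CF_t = 21.000000, DF = 0.580909, PV = 12.199083
  t = 10.0000: CF_t = 1021.000000, DF = 0.564537, PV = 576.392401
Price P = sum_t PV_t = 879.872309
First compute Macaulay numerator sum_t t * PV_t:
  t * PV_t at t = 0.5000: 10.204082
  t * PV_t at t = 1.0000: 19.833006
  t * PV_t at t = 1.5000: 28.911088
  t * PV_t at t = 2.0000: 37.461727
  t * PV_t at t = 2.5000: 45.507443
  t * PV_t at t = 3.0000: 53.069904
  t * PV_t at t = 3.5000: 60.169959
  t * PV_t at t = 4.0000: 66.827665
  t * PV_t at t = 4.5000: 73.062316
  t * PV_t at t = 5.0000: 78.892470
  t * PV_t at t = 5.5000: 84.335973
  t * PV_t at t = 6.0000: 89.409990
  t * PV_t at t = 6.5000: 94.131023
  t * PV_t at t = 7.0000: 98.514938
  t * PV_t at t = 7.5000: 102.576987
  t * PV_t at t = 8.0000: 106.331829
  t * PV_t at t = 8.5000: 109.793556
  t * PV_t at t = 9.0000: 112.975705
  t * PV_t at t = 9.5000: 115.891285
  t * PV_t at t = 10.0000: 5763.924014
Macaulay duration D = 7151.824958 / 879.872309 = 8.128253
Modified duration = D / (1 + y/m) = 8.128253 / (1 + 0.029000) = 7.899177
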